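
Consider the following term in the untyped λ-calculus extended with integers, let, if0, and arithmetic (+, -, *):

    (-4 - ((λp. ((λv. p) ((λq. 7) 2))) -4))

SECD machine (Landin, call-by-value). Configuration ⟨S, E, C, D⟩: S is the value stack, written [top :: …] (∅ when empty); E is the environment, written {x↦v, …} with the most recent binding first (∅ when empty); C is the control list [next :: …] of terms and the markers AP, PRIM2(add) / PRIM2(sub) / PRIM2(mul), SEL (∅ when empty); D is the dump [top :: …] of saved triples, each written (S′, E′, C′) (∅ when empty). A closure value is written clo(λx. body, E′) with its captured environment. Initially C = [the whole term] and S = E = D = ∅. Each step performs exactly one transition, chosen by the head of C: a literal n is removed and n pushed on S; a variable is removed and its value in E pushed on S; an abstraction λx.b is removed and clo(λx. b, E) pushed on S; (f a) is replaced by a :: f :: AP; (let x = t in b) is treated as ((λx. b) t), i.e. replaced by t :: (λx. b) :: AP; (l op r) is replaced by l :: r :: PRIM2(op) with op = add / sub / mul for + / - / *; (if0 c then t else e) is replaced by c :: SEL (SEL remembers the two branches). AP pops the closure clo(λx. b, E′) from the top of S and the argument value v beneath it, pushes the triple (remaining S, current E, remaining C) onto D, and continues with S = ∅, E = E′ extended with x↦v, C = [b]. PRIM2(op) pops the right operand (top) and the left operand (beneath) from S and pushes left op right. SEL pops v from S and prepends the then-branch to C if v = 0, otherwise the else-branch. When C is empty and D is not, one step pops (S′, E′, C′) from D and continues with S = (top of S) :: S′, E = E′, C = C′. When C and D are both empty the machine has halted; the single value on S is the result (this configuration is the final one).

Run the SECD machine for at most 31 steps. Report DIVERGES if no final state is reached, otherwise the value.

Answer: 0

Execution trace:
t=0: <S=∅, E=∅, C=[(-4 - ((λp. ((λv. p) ((λq. 7) 2))) -4))], D=∅>
t=1: <S=∅, E=∅, C=[-4 :: ((λp. ((λv. p) ((λq. 7) 2))) -4) :: PRIM2(sub)], D=∅>
t=2: <S=[-4], E=∅, C=[((λp. ((λv. p) ((λq. 7) 2))) -4) :: PRIM2(sub)], D=∅>
t=3: <S=[-4], E=∅, C=[-4 :: (λp. ((λv. p) ((λq. 7) 2))) :: AP :: PRIM2(sub)], D=∅>
t=4: <S=[-4 :: -4], E=∅, C=[(λp. ((λv. p) ((λq. 7) 2))) :: AP :: PRIM2(sub)], D=∅>
t=5: <S=[clo(λp. ((λv. p) ((λq. 7) 2)), ∅) :: -4 :: -4], E=∅, C=[AP :: PRIM2(sub)], D=∅>
t=6: <S=∅, E={p↦-4}, C=[((λv. p) ((λq. 7) 2))], D=[([-4], ∅, [PRIM2(sub)])]>
t=7: <S=∅, E={p↦-4}, C=[((λq. 7) 2) :: (λv. p) :: AP], D=[([-4], ∅, [PRIM2(sub)])]>
t=8: <S=∅, E={p↦-4}, C=[2 :: (λq. 7) :: AP :: (λv. p) :: AP], D=[([-4], ∅, [PRIM2(sub)])]>
t=9: <S=[2], E={p↦-4}, C=[(λq. 7) :: AP :: (λv. p) :: AP], D=[([-4], ∅, [PRIM2(sub)])]>
t=10: <S=[clo(λq. 7, {p↦-4}) :: 2], E={p↦-4}, C=[AP :: (λv. p) :: AP], D=[([-4], ∅, [PRIM2(sub)])]>
t=11: <S=∅, E={q↦2, p↦-4}, C=[7], D=[(∅, {p↦-4}, [(λv. p) :: AP]) :: ([-4], ∅, [PRIM2(sub)])]>
t=12: <S=[7], E={q↦2, p↦-4}, C=∅, D=[(∅, {p↦-4}, [(λv. p) :: AP]) :: ([-4], ∅, [PRIM2(sub)])]>
t=13: <S=[7], E={p↦-4}, C=[(λv. p) :: AP], D=[([-4], ∅, [PRIM2(sub)])]>
t=14: <S=[clo(λv. p, {p↦-4}) :: 7], E={p↦-4}, C=[AP], D=[([-4], ∅, [PRIM2(sub)])]>
t=15: <S=∅, E={v↦7, p↦-4}, C=[p], D=[(∅, {p↦-4}, ∅) :: ([-4], ∅, [PRIM2(sub)])]>
t=16: <S=[-4], E={v↦7, p↦-4}, C=∅, D=[(∅, {p↦-4}, ∅) :: ([-4], ∅, [PRIM2(sub)])]>
t=17: <S=[-4], E={p↦-4}, C=∅, D=[([-4], ∅, [PRIM2(sub)])]>
t=18: <S=[-4 :: -4], E=∅, C=[PRIM2(sub)], D=∅>
t=19: <S=[0], E=∅, C=∅, D=∅>
→ final value 0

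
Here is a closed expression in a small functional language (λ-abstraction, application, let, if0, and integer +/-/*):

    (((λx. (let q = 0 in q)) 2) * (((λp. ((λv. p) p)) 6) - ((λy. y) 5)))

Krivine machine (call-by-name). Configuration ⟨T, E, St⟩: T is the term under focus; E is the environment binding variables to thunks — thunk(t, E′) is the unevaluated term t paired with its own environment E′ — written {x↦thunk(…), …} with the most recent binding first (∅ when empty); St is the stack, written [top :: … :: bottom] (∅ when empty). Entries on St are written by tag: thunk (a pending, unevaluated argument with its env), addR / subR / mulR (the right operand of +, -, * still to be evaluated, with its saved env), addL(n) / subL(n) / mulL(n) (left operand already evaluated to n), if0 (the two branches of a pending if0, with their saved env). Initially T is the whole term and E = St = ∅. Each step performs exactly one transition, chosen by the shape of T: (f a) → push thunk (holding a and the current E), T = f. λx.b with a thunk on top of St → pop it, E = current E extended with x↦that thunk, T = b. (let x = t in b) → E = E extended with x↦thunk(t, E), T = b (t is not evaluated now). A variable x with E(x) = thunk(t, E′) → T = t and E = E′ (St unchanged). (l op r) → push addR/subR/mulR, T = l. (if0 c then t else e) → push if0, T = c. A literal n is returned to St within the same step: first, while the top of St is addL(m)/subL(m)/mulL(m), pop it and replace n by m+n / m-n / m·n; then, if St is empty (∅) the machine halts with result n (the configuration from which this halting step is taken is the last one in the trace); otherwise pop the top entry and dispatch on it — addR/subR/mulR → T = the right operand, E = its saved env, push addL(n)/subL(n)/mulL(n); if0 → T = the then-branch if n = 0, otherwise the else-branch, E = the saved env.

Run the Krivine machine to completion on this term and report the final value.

0. [T=(((λx. (let q = 0 in q)) 2) * (((λp. ((λv. p) p)) 6) - ((λy. y) 5))) | E=∅ | St=∅]
1. [T=((λx. (let q = 0 in q)) 2) | E=∅ | St=[mulR]]
2. [T=(λx. (let q = 0 in q)) | E=∅ | St=[thunk :: mulR]]
3. [T=(let q = 0 in q) | E={x↦thunk(2, ∅)} | St=[mulR]]
4. [T=q | E={q↦thunk(0, {x↦thunk(2, ∅)}), x↦thunk(2, ∅)} | St=[mulR]]
5. [T=0 | E={x↦thunk(2, ∅)} | St=[mulR]]
6. [T=(((λp. ((λv. p) p)) 6) - ((λy. y) 5)) | E=∅ | St=[mulL(0)]]
7. [T=((λp. ((λv. p) p)) 6) | E=∅ | St=[subR :: mulL(0)]]
8. [T=(λp. ((λv. p) p)) | E=∅ | St=[thunk :: subR :: mulL(0)]]
9. [T=((λv. p) p) | E={p↦thunk(6, ∅)} | St=[subR :: mulL(0)]]
10. [T=(λv. p) | E={p↦thunk(6, ∅)} | St=[thunk :: subR :: mulL(0)]]
11. [T=p | E={v↦thunk(p, {p↦thunk(6, ∅)}), p↦thunk(6, ∅)} | St=[subR :: mulL(0)]]
12. [T=6 | E=∅ | St=[subR :: mulL(0)]]
13. [T=((λy. y) 5) | E=∅ | St=[subL(6) :: mulL(0)]]
14. [T=(λy. y) | E=∅ | St=[thunk :: subL(6) :: mulL(0)]]
15. [T=y | E={y↦thunk(5, ∅)} | St=[subL(6) :: mulL(0)]]
16. [T=5 | E=∅ | St=[subL(6) :: mulL(0)]]
→ final value 0

Answer: 0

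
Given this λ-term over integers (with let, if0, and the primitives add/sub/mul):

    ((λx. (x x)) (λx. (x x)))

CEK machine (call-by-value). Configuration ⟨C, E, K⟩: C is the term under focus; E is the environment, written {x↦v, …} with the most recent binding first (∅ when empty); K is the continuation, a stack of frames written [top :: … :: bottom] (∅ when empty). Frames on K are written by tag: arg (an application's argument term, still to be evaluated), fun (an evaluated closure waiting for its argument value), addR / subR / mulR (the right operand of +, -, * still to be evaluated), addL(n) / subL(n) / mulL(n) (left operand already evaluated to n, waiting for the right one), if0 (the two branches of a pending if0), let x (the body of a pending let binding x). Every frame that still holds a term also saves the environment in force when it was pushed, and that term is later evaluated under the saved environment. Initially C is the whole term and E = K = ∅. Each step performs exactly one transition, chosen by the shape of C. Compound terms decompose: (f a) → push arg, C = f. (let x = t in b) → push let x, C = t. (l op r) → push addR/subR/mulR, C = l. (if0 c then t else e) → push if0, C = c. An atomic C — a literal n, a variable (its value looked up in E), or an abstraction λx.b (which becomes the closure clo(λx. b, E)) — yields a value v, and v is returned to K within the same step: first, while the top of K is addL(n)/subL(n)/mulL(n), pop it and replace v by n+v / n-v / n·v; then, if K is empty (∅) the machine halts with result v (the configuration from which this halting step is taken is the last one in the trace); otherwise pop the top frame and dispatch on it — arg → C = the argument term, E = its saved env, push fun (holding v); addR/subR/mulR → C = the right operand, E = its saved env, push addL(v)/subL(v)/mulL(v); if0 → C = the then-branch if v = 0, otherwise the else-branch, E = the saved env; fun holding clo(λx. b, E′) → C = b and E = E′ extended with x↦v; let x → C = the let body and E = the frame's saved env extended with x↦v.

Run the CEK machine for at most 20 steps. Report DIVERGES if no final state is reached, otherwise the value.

Answer: DIVERGES (no final state within 20 steps)

Derivation:
0. ⟨C=((λx. (x x)) (λx. (x x))); E=∅; K=∅⟩
1. ⟨C=(λx. (x x)); E=∅; K=[arg]⟩
2. ⟨C=(λx. (x x)); E=∅; K=[fun]⟩
3. ⟨C=(x x); E={x↦clo(λx. (x x), ∅)}; K=∅⟩
4. ⟨C=x; E={x↦clo(λx. (x x), ∅)}; K=[arg]⟩
5. ⟨C=x; E={x↦clo(λx. (x x), ∅)}; K=[fun]⟩
… configuration repeats with period 3 (steps 3–5 recur indefinitely) …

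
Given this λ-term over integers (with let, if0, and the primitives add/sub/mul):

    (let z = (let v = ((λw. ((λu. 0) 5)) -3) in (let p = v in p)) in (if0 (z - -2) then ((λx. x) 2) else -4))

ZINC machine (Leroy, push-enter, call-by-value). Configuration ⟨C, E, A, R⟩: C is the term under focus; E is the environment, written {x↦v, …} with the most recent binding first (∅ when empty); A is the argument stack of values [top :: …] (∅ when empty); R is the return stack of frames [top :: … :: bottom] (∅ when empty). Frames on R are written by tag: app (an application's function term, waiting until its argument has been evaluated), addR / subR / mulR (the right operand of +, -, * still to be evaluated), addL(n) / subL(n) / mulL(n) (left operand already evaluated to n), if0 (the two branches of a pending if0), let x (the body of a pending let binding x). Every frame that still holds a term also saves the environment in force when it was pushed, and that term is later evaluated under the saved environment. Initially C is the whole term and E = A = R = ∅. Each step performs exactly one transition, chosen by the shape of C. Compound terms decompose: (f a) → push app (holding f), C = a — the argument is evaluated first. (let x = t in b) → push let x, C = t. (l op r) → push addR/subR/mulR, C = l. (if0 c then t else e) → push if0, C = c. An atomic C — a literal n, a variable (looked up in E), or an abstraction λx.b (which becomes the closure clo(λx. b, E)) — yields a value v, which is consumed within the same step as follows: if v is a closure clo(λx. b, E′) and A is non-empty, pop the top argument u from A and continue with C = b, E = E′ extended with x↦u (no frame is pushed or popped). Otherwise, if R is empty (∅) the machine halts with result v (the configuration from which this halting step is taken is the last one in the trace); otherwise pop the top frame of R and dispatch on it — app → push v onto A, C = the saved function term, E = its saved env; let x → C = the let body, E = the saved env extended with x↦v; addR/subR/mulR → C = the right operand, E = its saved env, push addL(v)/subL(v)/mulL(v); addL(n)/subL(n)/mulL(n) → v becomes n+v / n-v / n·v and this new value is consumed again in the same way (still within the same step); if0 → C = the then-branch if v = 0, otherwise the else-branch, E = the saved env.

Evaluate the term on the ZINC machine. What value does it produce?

Answer: -4

Execution trace:
step 0: ⟨C=(let z = (let v = ((λw. ((λu. 0) 5)) -3) in (let p = v in p)) in (if0 (z - -2) then ((λx. x) 2) else -4)); E=∅; A=∅; R=∅⟩
step 1: ⟨C=(let v = ((λw. ((λu. 0) 5)) -3) in (let p = v in p)); E=∅; A=∅; R=[let z]⟩
step 2: ⟨C=((λw. ((λu. 0) 5)) -3); E=∅; A=∅; R=[let v :: let z]⟩
step 3: ⟨C=-3; E=∅; A=∅; R=[app :: let v :: let z]⟩
step 4: ⟨C=(λw. ((λu. 0) 5)); E=∅; A=[-3]; R=[let v :: let z]⟩
step 5: ⟨C=((λu. 0) 5); E={w↦-3}; A=∅; R=[let v :: let z]⟩
step 6: ⟨C=5; E={w↦-3}; A=∅; R=[app :: let v :: let z]⟩
step 7: ⟨C=(λu. 0); E={w↦-3}; A=[5]; R=[let v :: let z]⟩
step 8: ⟨C=0; E={u↦5, w↦-3}; A=∅; R=[let v :: let z]⟩
step 9: ⟨C=(let p = v in p); E={v↦0}; A=∅; R=[let z]⟩
step 10: ⟨C=v; E={v↦0}; A=∅; R=[let p :: let z]⟩
step 11: ⟨C=p; E={p↦0, v↦0}; A=∅; R=[let z]⟩
step 12: ⟨C=(if0 (z - -2) then ((λx. x) 2) else -4); E={z↦0}; A=∅; R=∅⟩
step 13: ⟨C=(z - -2); E={z↦0}; A=∅; R=[if0]⟩
step 14: ⟨C=z; E={z↦0}; A=∅; R=[subR :: if0]⟩
step 15: ⟨C=-2; E={z↦0}; A=∅; R=[subL(0) :: if0]⟩
step 16: ⟨C=-4; E={z↦0}; A=∅; R=∅⟩
→ final value -4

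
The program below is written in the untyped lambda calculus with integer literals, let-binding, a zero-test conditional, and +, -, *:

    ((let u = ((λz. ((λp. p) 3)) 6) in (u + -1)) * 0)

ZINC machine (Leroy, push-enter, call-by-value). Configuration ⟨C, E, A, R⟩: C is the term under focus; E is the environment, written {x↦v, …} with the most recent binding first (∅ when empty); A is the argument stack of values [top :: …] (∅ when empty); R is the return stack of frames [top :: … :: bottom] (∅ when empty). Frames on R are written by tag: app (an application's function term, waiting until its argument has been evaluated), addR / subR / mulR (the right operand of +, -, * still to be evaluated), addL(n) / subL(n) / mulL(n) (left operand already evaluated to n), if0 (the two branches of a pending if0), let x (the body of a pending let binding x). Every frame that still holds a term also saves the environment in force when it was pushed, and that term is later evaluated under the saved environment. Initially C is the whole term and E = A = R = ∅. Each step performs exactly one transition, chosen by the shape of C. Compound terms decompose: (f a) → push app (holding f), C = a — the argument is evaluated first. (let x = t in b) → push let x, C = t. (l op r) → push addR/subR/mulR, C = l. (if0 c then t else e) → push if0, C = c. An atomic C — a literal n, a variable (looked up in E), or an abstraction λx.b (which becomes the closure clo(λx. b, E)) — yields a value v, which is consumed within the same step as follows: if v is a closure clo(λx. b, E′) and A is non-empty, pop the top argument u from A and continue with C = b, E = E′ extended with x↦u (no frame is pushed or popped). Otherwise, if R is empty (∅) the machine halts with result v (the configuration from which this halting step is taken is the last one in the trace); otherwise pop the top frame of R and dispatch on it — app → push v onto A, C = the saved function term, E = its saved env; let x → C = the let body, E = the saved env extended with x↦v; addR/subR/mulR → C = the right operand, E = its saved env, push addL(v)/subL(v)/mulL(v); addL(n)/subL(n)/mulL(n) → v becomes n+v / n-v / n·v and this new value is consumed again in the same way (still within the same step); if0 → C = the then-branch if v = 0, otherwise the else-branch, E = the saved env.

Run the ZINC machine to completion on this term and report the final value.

step 0: <C=((let u = ((λz. ((λp. p) 3)) 6) in (u + -1)) * 0), E=∅, A=∅, R=∅>
step 1: <C=(let u = ((λz. ((λp. p) 3)) 6) in (u + -1)), E=∅, A=∅, R=[mulR]>
step 2: <C=((λz. ((λp. p) 3)) 6), E=∅, A=∅, R=[let u :: mulR]>
step 3: <C=6, E=∅, A=∅, R=[app :: let u :: mulR]>
step 4: <C=(λz. ((λp. p) 3)), E=∅, A=[6], R=[let u :: mulR]>
step 5: <C=((λp. p) 3), E={z↦6}, A=∅, R=[let u :: mulR]>
step 6: <C=3, E={z↦6}, A=∅, R=[app :: let u :: mulR]>
step 7: <C=(λp. p), E={z↦6}, A=[3], R=[let u :: mulR]>
step 8: <C=p, E={p↦3, z↦6}, A=∅, R=[let u :: mulR]>
step 9: <C=(u + -1), E={u↦3}, A=∅, R=[mulR]>
step 10: <C=u, E={u↦3}, A=∅, R=[addR :: mulR]>
step 11: <C=-1, E={u↦3}, A=∅, R=[addL(3) :: mulR]>
step 12: <C=0, E=∅, A=∅, R=[mulL(2)]>
→ final value 0

Answer: 0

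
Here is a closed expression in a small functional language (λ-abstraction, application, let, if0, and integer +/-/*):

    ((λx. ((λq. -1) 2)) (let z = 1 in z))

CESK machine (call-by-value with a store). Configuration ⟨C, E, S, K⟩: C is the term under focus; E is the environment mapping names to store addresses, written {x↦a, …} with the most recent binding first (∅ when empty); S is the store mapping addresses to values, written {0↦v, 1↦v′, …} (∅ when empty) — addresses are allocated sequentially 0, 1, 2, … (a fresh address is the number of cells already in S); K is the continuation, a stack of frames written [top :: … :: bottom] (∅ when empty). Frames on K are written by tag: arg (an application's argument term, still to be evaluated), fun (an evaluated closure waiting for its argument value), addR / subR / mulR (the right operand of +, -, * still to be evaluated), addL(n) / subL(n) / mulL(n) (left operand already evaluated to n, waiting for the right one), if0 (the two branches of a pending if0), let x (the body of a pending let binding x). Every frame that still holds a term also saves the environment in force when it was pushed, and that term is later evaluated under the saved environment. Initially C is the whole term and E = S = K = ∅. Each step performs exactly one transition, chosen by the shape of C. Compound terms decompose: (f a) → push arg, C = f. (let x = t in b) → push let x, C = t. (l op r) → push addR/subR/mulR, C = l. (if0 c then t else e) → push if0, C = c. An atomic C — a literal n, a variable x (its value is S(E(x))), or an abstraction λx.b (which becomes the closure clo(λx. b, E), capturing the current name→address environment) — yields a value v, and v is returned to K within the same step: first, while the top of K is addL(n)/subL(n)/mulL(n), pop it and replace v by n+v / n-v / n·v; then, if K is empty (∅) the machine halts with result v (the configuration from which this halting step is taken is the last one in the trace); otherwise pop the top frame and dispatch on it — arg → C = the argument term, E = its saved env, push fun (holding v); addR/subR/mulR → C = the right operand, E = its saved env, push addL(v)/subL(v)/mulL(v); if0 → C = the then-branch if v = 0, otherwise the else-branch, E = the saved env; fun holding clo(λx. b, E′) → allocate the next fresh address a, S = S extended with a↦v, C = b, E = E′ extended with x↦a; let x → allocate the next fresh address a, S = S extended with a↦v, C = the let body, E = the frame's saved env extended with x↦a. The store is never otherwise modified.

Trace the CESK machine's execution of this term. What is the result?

step 0: ⟨C=((λx. ((λq. -1) 2)) (let z = 1 in z)); E=∅; S=∅; K=∅⟩
step 1: ⟨C=(λx. ((λq. -1) 2)); E=∅; S=∅; K=[arg]⟩
step 2: ⟨C=(let z = 1 in z); E=∅; S=∅; K=[fun]⟩
step 3: ⟨C=1; E=∅; S=∅; K=[let z :: fun]⟩
step 4: ⟨C=z; E={z↦0}; S={0↦1}; K=[fun]⟩
step 5: ⟨C=((λq. -1) 2); E={x↦1}; S={0↦1, 1↦1}; K=∅⟩
step 6: ⟨C=(λq. -1); E={x↦1}; S={0↦1, 1↦1}; K=[arg]⟩
step 7: ⟨C=2; E={x↦1}; S={0↦1, 1↦1}; K=[fun]⟩
step 8: ⟨C=-1; E={q↦2, x↦1}; S={0↦1, 1↦1, 2↦2}; K=∅⟩
→ final value -1

Answer: -1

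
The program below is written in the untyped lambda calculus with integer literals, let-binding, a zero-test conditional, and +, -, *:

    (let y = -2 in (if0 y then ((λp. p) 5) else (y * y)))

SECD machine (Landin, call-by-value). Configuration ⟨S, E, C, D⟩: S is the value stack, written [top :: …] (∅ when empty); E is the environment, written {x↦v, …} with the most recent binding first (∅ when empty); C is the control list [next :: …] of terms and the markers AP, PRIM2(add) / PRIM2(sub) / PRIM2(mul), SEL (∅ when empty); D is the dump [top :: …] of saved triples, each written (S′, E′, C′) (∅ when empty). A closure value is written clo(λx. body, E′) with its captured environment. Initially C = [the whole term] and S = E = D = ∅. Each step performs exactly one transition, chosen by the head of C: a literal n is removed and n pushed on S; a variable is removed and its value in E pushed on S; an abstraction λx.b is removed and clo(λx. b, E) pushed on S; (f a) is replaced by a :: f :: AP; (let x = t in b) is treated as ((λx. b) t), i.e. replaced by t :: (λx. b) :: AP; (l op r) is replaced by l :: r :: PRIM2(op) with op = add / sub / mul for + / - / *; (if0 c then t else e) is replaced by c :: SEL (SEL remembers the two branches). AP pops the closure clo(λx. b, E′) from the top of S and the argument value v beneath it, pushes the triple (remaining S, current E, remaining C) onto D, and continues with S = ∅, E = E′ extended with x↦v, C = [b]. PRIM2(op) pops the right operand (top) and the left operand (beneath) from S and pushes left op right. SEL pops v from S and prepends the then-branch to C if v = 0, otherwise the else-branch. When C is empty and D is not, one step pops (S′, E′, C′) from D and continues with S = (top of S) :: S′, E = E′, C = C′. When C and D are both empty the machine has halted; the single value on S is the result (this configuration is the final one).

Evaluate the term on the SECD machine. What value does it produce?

Answer: 4

Execution trace:
0. ⟨S=∅; E=∅; C=[(let y = -2 in (if0 y then ((λp. p) 5) else (y * y)))]; D=∅⟩
1. ⟨S=∅; E=∅; C=[-2 :: (λy. (if0 y then ((λp. p) 5) else (y * y))) :: AP]; D=∅⟩
2. ⟨S=[-2]; E=∅; C=[(λy. (if0 y then ((λp. p) 5) else (y * y))) :: AP]; D=∅⟩
3. ⟨S=[clo(λy. (if0 y then ((λp. p) 5) else (y * y)), ∅) :: -2]; E=∅; C=[AP]; D=∅⟩
4. ⟨S=∅; E={y↦-2}; C=[(if0 y then ((λp. p) 5) else (y * y))]; D=[(∅, ∅, ∅)]⟩
5. ⟨S=∅; E={y↦-2}; C=[y :: SEL]; D=[(∅, ∅, ∅)]⟩
6. ⟨S=[-2]; E={y↦-2}; C=[SEL]; D=[(∅, ∅, ∅)]⟩
7. ⟨S=∅; E={y↦-2}; C=[(y * y)]; D=[(∅, ∅, ∅)]⟩
8. ⟨S=∅; E={y↦-2}; C=[y :: y :: PRIM2(mul)]; D=[(∅, ∅, ∅)]⟩
9. ⟨S=[-2]; E={y↦-2}; C=[y :: PRIM2(mul)]; D=[(∅, ∅, ∅)]⟩
10. ⟨S=[-2 :: -2]; E={y↦-2}; C=[PRIM2(mul)]; D=[(∅, ∅, ∅)]⟩
11. ⟨S=[4]; E={y↦-2}; C=∅; D=[(∅, ∅, ∅)]⟩
12. ⟨S=[4]; E=∅; C=∅; D=∅⟩
→ final value 4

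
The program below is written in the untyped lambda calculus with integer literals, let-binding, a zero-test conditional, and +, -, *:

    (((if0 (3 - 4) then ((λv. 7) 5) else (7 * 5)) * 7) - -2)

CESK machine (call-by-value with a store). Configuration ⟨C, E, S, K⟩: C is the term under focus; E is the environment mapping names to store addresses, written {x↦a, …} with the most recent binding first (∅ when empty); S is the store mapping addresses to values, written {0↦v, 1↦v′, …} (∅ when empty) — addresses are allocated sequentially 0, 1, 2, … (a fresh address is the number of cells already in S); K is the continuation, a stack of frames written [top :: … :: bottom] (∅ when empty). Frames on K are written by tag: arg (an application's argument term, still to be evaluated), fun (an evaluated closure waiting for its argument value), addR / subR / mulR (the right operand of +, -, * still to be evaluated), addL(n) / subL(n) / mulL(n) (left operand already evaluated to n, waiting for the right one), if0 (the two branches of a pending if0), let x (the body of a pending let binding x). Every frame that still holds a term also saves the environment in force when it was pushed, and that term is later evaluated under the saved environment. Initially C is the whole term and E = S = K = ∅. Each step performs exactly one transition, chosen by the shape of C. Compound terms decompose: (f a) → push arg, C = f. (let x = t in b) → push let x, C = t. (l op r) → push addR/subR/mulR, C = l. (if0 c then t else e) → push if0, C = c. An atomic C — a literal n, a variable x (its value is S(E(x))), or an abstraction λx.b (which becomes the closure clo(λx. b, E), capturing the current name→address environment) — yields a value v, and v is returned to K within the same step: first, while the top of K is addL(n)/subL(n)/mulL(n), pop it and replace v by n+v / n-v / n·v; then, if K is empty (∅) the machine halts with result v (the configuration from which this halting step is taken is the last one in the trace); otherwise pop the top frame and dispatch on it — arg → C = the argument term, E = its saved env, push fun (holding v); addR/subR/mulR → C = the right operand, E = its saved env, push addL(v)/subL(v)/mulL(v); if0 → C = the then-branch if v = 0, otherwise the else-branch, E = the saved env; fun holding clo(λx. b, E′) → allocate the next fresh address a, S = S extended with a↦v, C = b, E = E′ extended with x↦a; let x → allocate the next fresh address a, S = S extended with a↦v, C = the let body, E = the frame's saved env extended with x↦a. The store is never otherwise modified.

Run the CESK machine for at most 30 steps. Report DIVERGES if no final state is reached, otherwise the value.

Answer: 247

Execution trace:
[0] ⟨C=(((if0 (3 - 4) then ((λv. 7) 5) else (7 * 5)) * 7) - -2); E=∅; S=∅; K=∅⟩
[1] ⟨C=((if0 (3 - 4) then ((λv. 7) 5) else (7 * 5)) * 7); E=∅; S=∅; K=[subR]⟩
[2] ⟨C=(if0 (3 - 4) then ((λv. 7) 5) else (7 * 5)); E=∅; S=∅; K=[mulR :: subR]⟩
[3] ⟨C=(3 - 4); E=∅; S=∅; K=[if0 :: mulR :: subR]⟩
[4] ⟨C=3; E=∅; S=∅; K=[subR :: if0 :: mulR :: subR]⟩
[5] ⟨C=4; E=∅; S=∅; K=[subL(3) :: if0 :: mulR :: subR]⟩
[6] ⟨C=(7 * 5); E=∅; S=∅; K=[mulR :: subR]⟩
[7] ⟨C=7; E=∅; S=∅; K=[mulR :: mulR :: subR]⟩
[8] ⟨C=5; E=∅; S=∅; K=[mulL(7) :: mulR :: subR]⟩
[9] ⟨C=7; E=∅; S=∅; K=[mulL(35) :: subR]⟩
[10] ⟨C=-2; E=∅; S=∅; K=[subL(245)]⟩
→ final value 247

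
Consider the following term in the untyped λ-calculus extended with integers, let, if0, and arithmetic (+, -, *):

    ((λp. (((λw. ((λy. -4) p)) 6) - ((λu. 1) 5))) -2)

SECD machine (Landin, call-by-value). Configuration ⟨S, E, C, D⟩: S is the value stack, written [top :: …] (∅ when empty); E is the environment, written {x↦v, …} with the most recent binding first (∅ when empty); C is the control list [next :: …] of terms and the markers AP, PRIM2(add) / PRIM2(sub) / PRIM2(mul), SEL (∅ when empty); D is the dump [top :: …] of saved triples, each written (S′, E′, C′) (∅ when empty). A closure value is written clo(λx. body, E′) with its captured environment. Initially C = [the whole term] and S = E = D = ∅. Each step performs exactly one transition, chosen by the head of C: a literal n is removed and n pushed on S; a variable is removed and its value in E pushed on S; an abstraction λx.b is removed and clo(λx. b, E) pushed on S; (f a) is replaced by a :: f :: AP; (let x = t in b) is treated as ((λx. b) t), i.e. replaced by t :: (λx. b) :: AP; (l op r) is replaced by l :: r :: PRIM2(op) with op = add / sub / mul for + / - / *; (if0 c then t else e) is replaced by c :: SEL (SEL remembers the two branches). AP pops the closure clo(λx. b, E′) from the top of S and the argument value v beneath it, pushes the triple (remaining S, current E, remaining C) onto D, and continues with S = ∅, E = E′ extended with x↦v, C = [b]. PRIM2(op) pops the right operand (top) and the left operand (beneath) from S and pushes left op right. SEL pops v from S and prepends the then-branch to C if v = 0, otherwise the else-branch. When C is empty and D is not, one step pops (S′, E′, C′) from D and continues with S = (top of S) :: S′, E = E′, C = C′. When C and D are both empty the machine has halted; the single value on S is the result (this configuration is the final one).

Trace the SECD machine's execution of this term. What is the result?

Answer: -5

Execution trace:
[0] ⟨S=∅; E=∅; C=[((λp. (((λw. ((λy. -4) p)) 6) - ((λu. 1) 5))) -2)]; D=∅⟩
[1] ⟨S=∅; E=∅; C=[-2 :: (λp. (((λw. ((λy. -4) p)) 6) - ((λu. 1) 5))) :: AP]; D=∅⟩
[2] ⟨S=[-2]; E=∅; C=[(λp. (((λw. ((λy. -4) p)) 6) - ((λu. 1) 5))) :: AP]; D=∅⟩
[3] ⟨S=[clo(λp. (((λw. ((λy. -4) p)) 6) - ((λu. 1) 5)), ∅) :: -2]; E=∅; C=[AP]; D=∅⟩
[4] ⟨S=∅; E={p↦-2}; C=[(((λw. ((λy. -4) p)) 6) - ((λu. 1) 5))]; D=[(∅, ∅, ∅)]⟩
[5] ⟨S=∅; E={p↦-2}; C=[((λw. ((λy. -4) p)) 6) :: ((λu. 1) 5) :: PRIM2(sub)]; D=[(∅, ∅, ∅)]⟩
[6] ⟨S=∅; E={p↦-2}; C=[6 :: (λw. ((λy. -4) p)) :: AP :: ((λu. 1) 5) :: PRIM2(sub)]; D=[(∅, ∅, ∅)]⟩
[7] ⟨S=[6]; E={p↦-2}; C=[(λw. ((λy. -4) p)) :: AP :: ((λu. 1) 5) :: PRIM2(sub)]; D=[(∅, ∅, ∅)]⟩
[8] ⟨S=[clo(λw. ((λy. -4) p), {p↦-2}) :: 6]; E={p↦-2}; C=[AP :: ((λu. 1) 5) :: PRIM2(sub)]; D=[(∅, ∅, ∅)]⟩
[9] ⟨S=∅; E={w↦6, p↦-2}; C=[((λy. -4) p)]; D=[(∅, {p↦-2}, [((λu. 1) 5) :: PRIM2(sub)]) :: (∅, ∅, ∅)]⟩
[10] ⟨S=∅; E={w↦6, p↦-2}; C=[p :: (λy. -4) :: AP]; D=[(∅, {p↦-2}, [((λu. 1) 5) :: PRIM2(sub)]) :: (∅, ∅, ∅)]⟩
[11] ⟨S=[-2]; E={w↦6, p↦-2}; C=[(λy. -4) :: AP]; D=[(∅, {p↦-2}, [((λu. 1) 5) :: PRIM2(sub)]) :: (∅, ∅, ∅)]⟩
[12] ⟨S=[clo(λy. -4, {w↦6, p↦-2}) :: -2]; E={w↦6, p↦-2}; C=[AP]; D=[(∅, {p↦-2}, [((λu. 1) 5) :: PRIM2(sub)]) :: (∅, ∅, ∅)]⟩
[13] ⟨S=∅; E={y↦-2, w↦6, p↦-2}; C=[-4]; D=[(∅, {w↦6, p↦-2}, ∅) :: (∅, {p↦-2}, [((λu. 1) 5) :: PRIM2(sub)]) :: (∅, ∅, ∅)]⟩
[14] ⟨S=[-4]; E={y↦-2, w↦6, p↦-2}; C=∅; D=[(∅, {w↦6, p↦-2}, ∅) :: (∅, {p↦-2}, [((λu. 1) 5) :: PRIM2(sub)]) :: (∅, ∅, ∅)]⟩
[15] ⟨S=[-4]; E={w↦6, p↦-2}; C=∅; D=[(∅, {p↦-2}, [((λu. 1) 5) :: PRIM2(sub)]) :: (∅, ∅, ∅)]⟩
[16] ⟨S=[-4]; E={p↦-2}; C=[((λu. 1) 5) :: PRIM2(sub)]; D=[(∅, ∅, ∅)]⟩
[17] ⟨S=[-4]; E={p↦-2}; C=[5 :: (λu. 1) :: AP :: PRIM2(sub)]; D=[(∅, ∅, ∅)]⟩
[18] ⟨S=[5 :: -4]; E={p↦-2}; C=[(λu. 1) :: AP :: PRIM2(sub)]; D=[(∅, ∅, ∅)]⟩
[19] ⟨S=[clo(λu. 1, {p↦-2}) :: 5 :: -4]; E={p↦-2}; C=[AP :: PRIM2(sub)]; D=[(∅, ∅, ∅)]⟩
[20] ⟨S=∅; E={u↦5, p↦-2}; C=[1]; D=[([-4], {p↦-2}, [PRIM2(sub)]) :: (∅, ∅, ∅)]⟩
[21] ⟨S=[1]; E={u↦5, p↦-2}; C=∅; D=[([-4], {p↦-2}, [PRIM2(sub)]) :: (∅, ∅, ∅)]⟩
[22] ⟨S=[1 :: -4]; E={p↦-2}; C=[PRIM2(sub)]; D=[(∅, ∅, ∅)]⟩
[23] ⟨S=[-5]; E={p↦-2}; C=∅; D=[(∅, ∅, ∅)]⟩
[24] ⟨S=[-5]; E=∅; C=∅; D=∅⟩
→ final value -5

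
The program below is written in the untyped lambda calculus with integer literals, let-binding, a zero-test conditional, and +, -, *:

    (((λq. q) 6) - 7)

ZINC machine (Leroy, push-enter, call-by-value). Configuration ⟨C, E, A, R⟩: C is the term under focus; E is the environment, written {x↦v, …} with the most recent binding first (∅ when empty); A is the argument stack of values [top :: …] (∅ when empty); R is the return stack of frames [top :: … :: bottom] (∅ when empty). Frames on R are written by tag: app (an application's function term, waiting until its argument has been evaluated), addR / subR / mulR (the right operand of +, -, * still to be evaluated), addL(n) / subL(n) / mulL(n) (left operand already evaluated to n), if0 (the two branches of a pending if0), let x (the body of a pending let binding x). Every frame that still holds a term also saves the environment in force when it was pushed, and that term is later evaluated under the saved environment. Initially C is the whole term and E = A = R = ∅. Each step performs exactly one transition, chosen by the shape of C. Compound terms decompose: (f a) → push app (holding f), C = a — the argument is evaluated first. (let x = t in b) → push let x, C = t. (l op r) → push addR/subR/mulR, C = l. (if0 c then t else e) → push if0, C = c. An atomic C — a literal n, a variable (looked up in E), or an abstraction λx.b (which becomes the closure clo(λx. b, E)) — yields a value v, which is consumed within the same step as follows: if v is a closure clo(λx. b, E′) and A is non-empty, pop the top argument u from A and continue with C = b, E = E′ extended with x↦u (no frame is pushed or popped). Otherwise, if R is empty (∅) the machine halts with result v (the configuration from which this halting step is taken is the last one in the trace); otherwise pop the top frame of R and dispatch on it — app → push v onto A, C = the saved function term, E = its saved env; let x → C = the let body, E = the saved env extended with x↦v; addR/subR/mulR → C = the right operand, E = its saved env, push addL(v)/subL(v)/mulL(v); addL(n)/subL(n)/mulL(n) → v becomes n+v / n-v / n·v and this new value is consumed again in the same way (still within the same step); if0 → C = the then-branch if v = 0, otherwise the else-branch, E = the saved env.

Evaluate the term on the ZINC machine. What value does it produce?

[0] <C=(((λq. q) 6) - 7), E=∅, A=∅, R=∅>
[1] <C=((λq. q) 6), E=∅, A=∅, R=[subR]>
[2] <C=6, E=∅, A=∅, R=[app :: subR]>
[3] <C=(λq. q), E=∅, A=[6], R=[subR]>
[4] <C=q, E={q↦6}, A=∅, R=[subR]>
[5] <C=7, E=∅, A=∅, R=[subL(6)]>
→ final value -1

Answer: -1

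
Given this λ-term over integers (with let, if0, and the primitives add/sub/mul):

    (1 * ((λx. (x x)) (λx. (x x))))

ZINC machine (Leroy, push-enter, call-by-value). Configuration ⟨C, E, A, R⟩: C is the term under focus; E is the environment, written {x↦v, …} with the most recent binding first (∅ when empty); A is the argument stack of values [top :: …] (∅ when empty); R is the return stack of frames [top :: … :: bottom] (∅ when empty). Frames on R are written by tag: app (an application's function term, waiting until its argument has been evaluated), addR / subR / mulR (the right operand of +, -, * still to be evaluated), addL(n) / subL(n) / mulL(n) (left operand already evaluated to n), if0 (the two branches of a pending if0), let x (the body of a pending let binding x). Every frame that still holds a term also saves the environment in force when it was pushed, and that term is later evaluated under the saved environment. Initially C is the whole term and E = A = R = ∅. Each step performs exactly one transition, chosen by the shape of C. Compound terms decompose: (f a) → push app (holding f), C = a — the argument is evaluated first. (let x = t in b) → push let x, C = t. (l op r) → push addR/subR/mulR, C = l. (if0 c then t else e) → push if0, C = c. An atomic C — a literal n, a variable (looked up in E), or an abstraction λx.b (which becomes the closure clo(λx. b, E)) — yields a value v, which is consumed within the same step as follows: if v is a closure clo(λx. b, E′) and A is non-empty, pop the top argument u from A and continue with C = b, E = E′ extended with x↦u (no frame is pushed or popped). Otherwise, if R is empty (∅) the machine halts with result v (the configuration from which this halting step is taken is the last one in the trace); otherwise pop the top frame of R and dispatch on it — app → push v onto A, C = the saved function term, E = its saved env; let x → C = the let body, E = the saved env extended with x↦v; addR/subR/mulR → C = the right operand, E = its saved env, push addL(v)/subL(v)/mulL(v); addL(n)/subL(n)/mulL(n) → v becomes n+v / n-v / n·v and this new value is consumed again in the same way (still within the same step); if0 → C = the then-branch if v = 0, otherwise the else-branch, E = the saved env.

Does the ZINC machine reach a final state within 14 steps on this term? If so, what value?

Answer: DIVERGES (no final state within 14 steps)

Execution trace:
[0] <C=(1 * ((λx. (x x)) (λx. (x x)))), E=∅, A=∅, R=∅>
[1] <C=1, E=∅, A=∅, R=[mulR]>
[2] <C=((λx. (x x)) (λx. (x x))), E=∅, A=∅, R=[mulL(1)]>
[3] <C=(λx. (x x)), E=∅, A=∅, R=[app :: mulL(1)]>
[4] <C=(λx. (x x)), E=∅, A=[clo(λx. (x x), ∅)], R=[mulL(1)]>
[5] <C=(x x), E={x↦clo(λx. (x x), ∅)}, A=∅, R=[mulL(1)]>
[6] <C=x, E={x↦clo(λx. (x x), ∅)}, A=∅, R=[app :: mulL(1)]>
[7] <C=x, E={x↦clo(λx. (x x), ∅)}, A=[clo(λx. (x x), ∅)], R=[mulL(1)]>
… configuration repeats with period 3 (steps 5–7 recur indefinitely) …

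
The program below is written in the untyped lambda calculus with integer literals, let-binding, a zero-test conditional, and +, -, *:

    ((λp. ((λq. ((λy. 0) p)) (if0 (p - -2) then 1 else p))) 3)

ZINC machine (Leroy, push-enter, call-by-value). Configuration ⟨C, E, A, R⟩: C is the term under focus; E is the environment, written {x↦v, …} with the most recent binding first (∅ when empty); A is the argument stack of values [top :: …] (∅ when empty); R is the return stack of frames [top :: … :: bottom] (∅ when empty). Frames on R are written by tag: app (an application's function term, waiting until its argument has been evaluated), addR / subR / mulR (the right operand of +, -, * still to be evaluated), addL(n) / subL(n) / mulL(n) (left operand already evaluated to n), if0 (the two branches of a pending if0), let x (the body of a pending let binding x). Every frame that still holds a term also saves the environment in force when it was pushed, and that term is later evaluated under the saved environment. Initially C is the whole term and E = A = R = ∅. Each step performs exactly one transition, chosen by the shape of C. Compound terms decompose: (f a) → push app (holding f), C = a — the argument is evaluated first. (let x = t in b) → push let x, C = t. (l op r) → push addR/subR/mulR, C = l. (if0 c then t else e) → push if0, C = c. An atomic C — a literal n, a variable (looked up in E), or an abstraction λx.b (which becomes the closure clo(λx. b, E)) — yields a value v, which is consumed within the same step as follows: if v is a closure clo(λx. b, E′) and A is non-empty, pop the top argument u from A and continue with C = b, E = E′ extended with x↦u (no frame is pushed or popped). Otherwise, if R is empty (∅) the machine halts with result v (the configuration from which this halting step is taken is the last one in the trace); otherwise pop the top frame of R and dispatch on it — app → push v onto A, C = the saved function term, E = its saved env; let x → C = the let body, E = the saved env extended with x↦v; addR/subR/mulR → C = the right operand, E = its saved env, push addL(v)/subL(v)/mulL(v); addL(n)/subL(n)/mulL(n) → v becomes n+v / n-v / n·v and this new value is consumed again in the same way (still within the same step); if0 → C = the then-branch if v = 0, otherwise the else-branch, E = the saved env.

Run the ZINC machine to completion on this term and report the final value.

t=0: <C=((λp. ((λq. ((λy. 0) p)) (if0 (p - -2) then 1 else p))) 3), E=∅, A=∅, R=∅>
t=1: <C=3, E=∅, A=∅, R=[app]>
t=2: <C=(λp. ((λq. ((λy. 0) p)) (if0 (p - -2) then 1 else p))), E=∅, A=[3], R=∅>
t=3: <C=((λq. ((λy. 0) p)) (if0 (p - -2) then 1 else p)), E={p↦3}, A=∅, R=∅>
t=4: <C=(if0 (p - -2) then 1 else p), E={p↦3}, A=∅, R=[app]>
t=5: <C=(p - -2), E={p↦3}, A=∅, R=[if0 :: app]>
t=6: <C=p, E={p↦3}, A=∅, R=[subR :: if0 :: app]>
t=7: <C=-2, E={p↦3}, A=∅, R=[subL(3) :: if0 :: app]>
t=8: <C=p, E={p↦3}, A=∅, R=[app]>
t=9: <C=(λq. ((λy. 0) p)), E={p↦3}, A=[3], R=∅>
t=10: <C=((λy. 0) p), E={q↦3, p↦3}, A=∅, R=∅>
t=11: <C=p, E={q↦3, p↦3}, A=∅, R=[app]>
t=12: <C=(λy. 0), E={q↦3, p↦3}, A=[3], R=∅>
t=13: <C=0, E={y↦3, q↦3, p↦3}, A=∅, R=∅>
→ final value 0

Answer: 0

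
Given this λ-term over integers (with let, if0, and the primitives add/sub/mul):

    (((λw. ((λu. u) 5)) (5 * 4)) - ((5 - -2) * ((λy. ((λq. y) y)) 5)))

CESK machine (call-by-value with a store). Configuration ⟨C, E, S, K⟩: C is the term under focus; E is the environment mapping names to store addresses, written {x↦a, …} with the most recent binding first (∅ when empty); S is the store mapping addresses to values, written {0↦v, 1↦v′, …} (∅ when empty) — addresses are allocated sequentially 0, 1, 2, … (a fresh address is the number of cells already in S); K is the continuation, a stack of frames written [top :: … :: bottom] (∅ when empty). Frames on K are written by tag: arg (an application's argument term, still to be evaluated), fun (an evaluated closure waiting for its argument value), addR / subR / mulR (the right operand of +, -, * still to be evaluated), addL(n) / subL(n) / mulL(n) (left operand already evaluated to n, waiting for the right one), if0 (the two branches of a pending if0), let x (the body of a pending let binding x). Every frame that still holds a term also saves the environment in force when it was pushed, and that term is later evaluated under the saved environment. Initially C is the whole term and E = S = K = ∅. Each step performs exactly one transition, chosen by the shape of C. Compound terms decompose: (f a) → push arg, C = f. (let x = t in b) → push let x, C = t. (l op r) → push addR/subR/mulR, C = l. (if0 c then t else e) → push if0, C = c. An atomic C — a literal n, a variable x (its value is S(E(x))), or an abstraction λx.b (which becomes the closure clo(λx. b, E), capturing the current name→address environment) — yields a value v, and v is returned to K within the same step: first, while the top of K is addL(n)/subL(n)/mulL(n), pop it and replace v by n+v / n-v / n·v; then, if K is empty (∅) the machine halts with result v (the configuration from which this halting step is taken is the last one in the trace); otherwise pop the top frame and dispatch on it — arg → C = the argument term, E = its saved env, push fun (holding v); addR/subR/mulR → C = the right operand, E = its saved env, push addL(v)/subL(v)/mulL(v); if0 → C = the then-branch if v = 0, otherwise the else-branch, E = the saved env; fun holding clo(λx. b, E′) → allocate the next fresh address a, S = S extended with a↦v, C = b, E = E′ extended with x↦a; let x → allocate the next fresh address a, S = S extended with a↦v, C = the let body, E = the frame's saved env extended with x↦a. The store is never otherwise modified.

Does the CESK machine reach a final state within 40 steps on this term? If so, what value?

Answer: -30

Derivation:
[0] ⟨C=(((λw. ((λu. u) 5)) (5 * 4)) - ((5 - -2) * ((λy. ((λq. y) y)) 5))); E=∅; S=∅; K=∅⟩
[1] ⟨C=((λw. ((λu. u) 5)) (5 * 4)); E=∅; S=∅; K=[subR]⟩
[2] ⟨C=(λw. ((λu. u) 5)); E=∅; S=∅; K=[arg :: subR]⟩
[3] ⟨C=(5 * 4); E=∅; S=∅; K=[fun :: subR]⟩
[4] ⟨C=5; E=∅; S=∅; K=[mulR :: fun :: subR]⟩
[5] ⟨C=4; E=∅; S=∅; K=[mulL(5) :: fun :: subR]⟩
[6] ⟨C=((λu. u) 5); E={w↦0}; S={0↦20}; K=[subR]⟩
[7] ⟨C=(λu. u); E={w↦0}; S={0↦20}; K=[arg :: subR]⟩
[8] ⟨C=5; E={w↦0}; S={0↦20}; K=[fun :: subR]⟩
[9] ⟨C=u; E={u↦1, w↦0}; S={0↦20, 1↦5}; K=[subR]⟩
[10] ⟨C=((5 - -2) * ((λy. ((λq. y) y)) 5)); E=∅; S={0↦20, 1↦5}; K=[subL(5)]⟩
[11] ⟨C=(5 - -2); E=∅; S={0↦20, 1↦5}; K=[mulR :: subL(5)]⟩
[12] ⟨C=5; E=∅; S={0↦20, 1↦5}; K=[subR :: mulR :: subL(5)]⟩
[13] ⟨C=-2; E=∅; S={0↦20, 1↦5}; K=[subL(5) :: mulR :: subL(5)]⟩
[14] ⟨C=((λy. ((λq. y) y)) 5); E=∅; S={0↦20, 1↦5}; K=[mulL(7) :: subL(5)]⟩
[15] ⟨C=(λy. ((λq. y) y)); E=∅; S={0↦20, 1↦5}; K=[arg :: mulL(7) :: subL(5)]⟩
[16] ⟨C=5; E=∅; S={0↦20, 1↦5}; K=[fun :: mulL(7) :: subL(5)]⟩
[17] ⟨C=((λq. y) y); E={y↦2}; S={0↦20, 1↦5, 2↦5}; K=[mulL(7) :: subL(5)]⟩
[18] ⟨C=(λq. y); E={y↦2}; S={0↦20, 1↦5, 2↦5}; K=[arg :: mulL(7) :: subL(5)]⟩
[19] ⟨C=y; E={y↦2}; S={0↦20, 1↦5, 2↦5}; K=[fun :: mulL(7) :: subL(5)]⟩
[20] ⟨C=y; E={q↦3, y↦2}; S={0↦20, 1↦5, 2↦5, 3↦5}; K=[mulL(7) :: subL(5)]⟩
→ final value -30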